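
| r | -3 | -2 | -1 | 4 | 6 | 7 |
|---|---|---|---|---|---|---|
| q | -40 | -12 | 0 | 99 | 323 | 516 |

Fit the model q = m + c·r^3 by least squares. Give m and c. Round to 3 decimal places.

The normal equations are: 6·m + 587·c = 886;  587·m + 169195·c = 254268.
Δ = 6·169195 − 587² = 670601.
m = (886·169195 − 587·254268)/670601 = 651454/670601; c = (6·254268 − 587·886)/670601 = 1005526/670601.

m = 0.971, c = 1.499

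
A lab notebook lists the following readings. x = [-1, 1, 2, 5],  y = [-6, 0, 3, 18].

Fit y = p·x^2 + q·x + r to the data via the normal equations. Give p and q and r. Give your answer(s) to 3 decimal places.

MᵀM·[p, q, r]ᵀ = Mᵀy reads: 643·p + 133·q + 31·r = 456;  133·p + 31·q + 7·r = 102;  31·p + 7·q + 4·r = 15.
Solving the 3×3 system (Gaussian elimination) gives p = 3/10, q = 139/50, r = -86/25.

p = 0.300, q = 2.780, r = -3.440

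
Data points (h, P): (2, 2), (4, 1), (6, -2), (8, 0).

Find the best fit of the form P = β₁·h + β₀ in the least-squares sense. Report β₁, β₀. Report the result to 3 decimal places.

Setting ∂/∂β₁ … = 0 gives: 120·β₁ + 20·β₀ = -4;  20·β₁ + 4·β₀ = 1.
(Σh·h = 120, Σh = 20, Σ1 = 4, Σh·P = -4, ΣP = 1.)
Δ = 120·4 − 20² = 80.
β₁ = ((-4)·4 − 20·1)/80 = -9/20; β₀ = (120·1 − 20·(-4))/80 = 5/2.

β₁ = -0.450, β₀ = 2.500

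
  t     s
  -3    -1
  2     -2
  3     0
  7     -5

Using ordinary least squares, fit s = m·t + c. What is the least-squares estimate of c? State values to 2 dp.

c = -1.20

The normal equations are: 71·m + 9·c = -36;  9·m + 4·c = -8.
Determinant 71·4 − 9² = 203.
m = ((-36)·4 − 9·(-8))/203 = -72/203; c = (71·(-8) − 9·(-36))/203 = -244/203.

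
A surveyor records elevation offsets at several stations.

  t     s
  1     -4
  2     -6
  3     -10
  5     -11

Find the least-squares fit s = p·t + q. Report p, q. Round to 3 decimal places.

From the data, Σt·t = 39, Σt = 11, Σ1 = 4.
For Mᵀs: Σt·s = -101, Σs = -31.
Normal equations: [[39, 11]; [11, 4]]·[p, q]ᵀ = [-101, -31]ᵀ.
Δ = 39·4 − 11² = 35.
p = ((-101)·4 − 11·(-31))/35 = -9/5; q = (39·(-31) − 11·(-101))/35 = -14/5.

p = -1.800, q = -2.800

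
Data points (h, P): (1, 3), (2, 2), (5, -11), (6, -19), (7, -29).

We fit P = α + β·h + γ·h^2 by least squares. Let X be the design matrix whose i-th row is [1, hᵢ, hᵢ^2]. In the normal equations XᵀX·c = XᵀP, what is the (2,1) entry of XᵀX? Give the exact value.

21

Row 2 ↔ basis h, column 1 ↔ basis 1, so (XᵀX)_{2,1} = Σᵢ h = (1)·(1) + (2)·(1) + (5)·(1) + (6)·(1) + (7)·(1) = 21.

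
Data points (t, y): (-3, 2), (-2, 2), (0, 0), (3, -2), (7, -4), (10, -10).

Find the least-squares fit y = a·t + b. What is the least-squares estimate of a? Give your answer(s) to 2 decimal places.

a = -0.85

Sums needed: Σt·t = 171, Σt = 15, Σ1 = 6.
Moment sums: Σt·y = -144, Σy = -12.
Normal equations: [[171, 15]; [15, 6]]·[a, b]ᵀ = [-144, -12]ᵀ.
Determinant 171·6 − 15² = 801.
a = ((-144)·6 − 15·(-12))/801 = -76/89; b = (171·(-12) − 15·(-144))/801 = 12/89.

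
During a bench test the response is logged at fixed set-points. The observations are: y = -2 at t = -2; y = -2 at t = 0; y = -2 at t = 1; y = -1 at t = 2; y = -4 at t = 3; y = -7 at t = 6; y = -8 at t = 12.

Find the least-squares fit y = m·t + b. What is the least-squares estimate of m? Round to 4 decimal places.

Normal-equation sums: Σt·t = 198, Σt = 22, Σ1 = 7.
Right-hand side: Σt·y = -150, Σy = -26.
det = 198·7 − 22² = 902.
m = ((-150)·7 − 22·(-26))/902 = -239/451; b = (198·(-26) − 22·(-150))/902 = -84/41.

m = -0.5299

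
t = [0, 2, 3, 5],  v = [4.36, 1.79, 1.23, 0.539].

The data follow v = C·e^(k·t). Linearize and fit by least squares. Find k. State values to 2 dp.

k = -0.42

Taking logs, ln v = k·t + ln C, so regress ln v on t.
XᵀX = [[38.0000, 10.0000]; [10.0000, 4]], rhs = [-1.3047, 1.6437]ᵀ  (here Σt = 10.0000, Σ(t)² = 38.0000, Σln v = 1.6437, Σt·ln v = -1.3047).
Δ = 38.0000·4 − (10.0000)² = 52.0000; k = (-1.3047·4 − 10.0000·1.6437)/52.0000 = -0.41645, ln C = (38.0000·1.6437 − 10.0000·-1.3047)/52.0000 = 1.45205.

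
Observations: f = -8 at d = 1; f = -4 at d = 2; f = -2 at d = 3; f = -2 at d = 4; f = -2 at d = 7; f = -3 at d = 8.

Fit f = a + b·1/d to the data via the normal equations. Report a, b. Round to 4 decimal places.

Setting ∂/∂a … = 0 gives: 6·a + (395/168)·b = -21;  (395/168)·a + (41197/28224)·b = -1987/168.
Determinant 6·(41197/28224) − (395/168)² = 91157/28224.
a = ((-21)·(41197/28224) − (395/168)·(-1987/168))/(91157/28224) = -80272/91157; b = (6·(-1987/168) − (395/168)·(-21))/(91157/28224) = -609336/91157.

a = -0.8806, b = -6.6845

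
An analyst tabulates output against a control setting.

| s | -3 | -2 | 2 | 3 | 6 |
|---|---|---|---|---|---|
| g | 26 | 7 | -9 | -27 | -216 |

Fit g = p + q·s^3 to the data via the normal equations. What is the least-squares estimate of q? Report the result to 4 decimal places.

AᵀA·[p, q]ᵀ = Aᵀg reads: 5·p + 216·q = -219;  216·p + 48242·q = -48215.
det = 5·48242 − 216² = 194554.
p = ((-219)·48242 − 216·(-48215))/194554 = -75279/97277; q = (5·(-48215) − 216·(-219))/194554 = -193771/194554.

q = -0.9960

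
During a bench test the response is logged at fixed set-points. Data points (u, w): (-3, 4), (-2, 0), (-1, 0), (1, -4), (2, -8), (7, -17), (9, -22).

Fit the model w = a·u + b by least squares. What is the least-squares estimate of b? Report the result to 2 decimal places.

The normal system XᵀX·[a, b]ᵀ = Xᵀw is [[149, 13]; [13, 7]]·[a, b]ᵀ = [-349, -47]ᵀ.
det = 149·7 − 13² = 874.
a = ((-349)·7 − 13·(-47))/874 = -916/437; b = (149·(-47) − 13·(-349))/874 = -1233/437.

b = -2.82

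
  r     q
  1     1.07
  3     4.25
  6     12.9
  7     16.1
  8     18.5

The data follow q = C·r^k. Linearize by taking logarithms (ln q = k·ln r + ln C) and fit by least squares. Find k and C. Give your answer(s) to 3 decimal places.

With ln qᵢ as the transformed response and ln rᵢ as the regressor:
Σln r = 6.9157, Σ(ln r)² = 12.5280, Σln q = 9.7684, Σln r·ln q = 17.6462.
Equations: 12.5280·k + 6.9157·ln C = 17.6462;  6.9157·k + 5·ln C = 9.7684.
Slope k = (n·Σln r·ln q − Σln r·Σln q)/(n·Σ(ln r)² − (Σln r)²) = (5·17.6462 − 6.9157·9.7684)/14.8127 = 1.39579; ln C = (Σln q − k·Σln r)/n = 0.02310, so C = exp(0.02310) = 1.02337.

k = 1.396, C = 1.023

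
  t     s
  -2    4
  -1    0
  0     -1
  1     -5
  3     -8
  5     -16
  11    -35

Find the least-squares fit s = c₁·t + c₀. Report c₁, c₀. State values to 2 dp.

XᵀX·[c₁, c₀]ᵀ = Xᵀs reads: 161·c₁ + 17·c₀ = -502;  17·c₁ + 7·c₀ = -61.
Determinant 161·7 − 17² = 838.
c₁ = ((-502)·7 − 17·(-61))/838 = -2477/838; c₀ = (161·(-61) − 17·(-502))/838 = -1287/838.

c₁ = -2.96, c₀ = -1.54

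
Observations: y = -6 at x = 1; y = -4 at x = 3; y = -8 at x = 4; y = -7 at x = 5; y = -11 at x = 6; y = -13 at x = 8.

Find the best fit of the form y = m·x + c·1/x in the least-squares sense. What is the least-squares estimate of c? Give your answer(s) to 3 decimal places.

The normal equations are: 151·m + 6·c = -255;  6·m + (18101/14400)·c = -1703/120.
Eliminating c: (18101/14400)·(row 1) − 6·(row 2) gives (2214851/14400)·m = (18101/14400)·(-255) − 6·(-1703/120) = -225973/960, so m = -3389595/2214851.
Then c = ((-1703/120) − 6·(-3389595/2214851))/(18101/14400) = -8826360/2214851.

c = -3.985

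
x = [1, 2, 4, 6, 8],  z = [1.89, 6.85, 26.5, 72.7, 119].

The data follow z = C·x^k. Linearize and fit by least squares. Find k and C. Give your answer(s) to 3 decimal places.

With ln zᵢ as the transformed response and ln xᵢ as the regressor:
AᵀA = [[9.9367, 5.9506]; [5.9506, 5]], rhs = [23.4949, 14.9034]ᵀ  (here Σln x = 5.9506, Σ(ln x)² = 9.9367, Σln z = 14.9034, Σln x·ln z = 23.4949).
Δ = 9.9367·5 − (5.9506)² = 14.2736; k = (23.4949·5 − 5.9506·14.9034)/14.2736 = 2.01697, ln C = (9.9367·14.9034 − 5.9506·23.4949)/14.2736 = 0.58023, so C = exp(0.58023) = 1.78646.

k = 2.017, C = 1.786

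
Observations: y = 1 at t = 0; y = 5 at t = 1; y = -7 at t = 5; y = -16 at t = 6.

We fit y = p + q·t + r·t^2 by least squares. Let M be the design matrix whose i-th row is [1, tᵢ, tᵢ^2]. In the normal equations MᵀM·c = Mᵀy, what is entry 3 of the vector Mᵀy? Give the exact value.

-746

Entry 3 ↔ basis t^2, so (Mᵀy)_{3} = Σᵢ (t^2)·yᵢ = (0)·(1) + (1)·(5) + (25)·(-7) + (36)·(-16) = -746.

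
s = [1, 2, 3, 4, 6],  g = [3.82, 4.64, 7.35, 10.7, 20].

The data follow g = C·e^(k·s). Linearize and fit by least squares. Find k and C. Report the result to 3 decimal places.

k = 0.344, C = 2.574

Taking logs, ln g = k·s + ln C, so regress ln g on s.
Σs = 16.0000, Σ(s)² = 66.0000, Σln g = 10.2356, Σs·ln g = 37.8491.
Equations: 66.0000·k + 16.0000·ln C = 37.8491;  16.0000·k + 5·ln C = 10.2356.
Δ = 66.0000·5 − (16.0000)² = 74.0000; k = (37.8491·5 − 16.0000·10.2356)/74.0000 = 0.34426, ln C = (66.0000·10.2356 − 16.0000·37.8491)/74.0000 = 0.94549, so C = exp(0.94549) = 2.57406.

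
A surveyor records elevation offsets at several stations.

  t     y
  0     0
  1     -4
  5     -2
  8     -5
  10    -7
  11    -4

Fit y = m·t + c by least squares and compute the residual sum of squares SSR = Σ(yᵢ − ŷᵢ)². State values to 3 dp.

Sums needed: Σt·t = 311, Σt = 35, Σ1 = 6.
Right-hand side: Σt·y = -168, Σy = -22.
So MᵀM·[m, c]ᵀ = Mᵀy: [[311, 35]; [35, 6]]·[m, c]ᵀ = [-168, -22]ᵀ.
Δ = 311·6 − 35² = 641.
m = ((-168)·6 − 35·(-22))/641 = -238/641; c = (311·(-22) − 35·(-168))/641 = -962/641.
Residuals: 962/641, -1364/641, 870/641, -339/641, -1145/641, 1016/641; SSR = 9362/641.

SSR = 14.605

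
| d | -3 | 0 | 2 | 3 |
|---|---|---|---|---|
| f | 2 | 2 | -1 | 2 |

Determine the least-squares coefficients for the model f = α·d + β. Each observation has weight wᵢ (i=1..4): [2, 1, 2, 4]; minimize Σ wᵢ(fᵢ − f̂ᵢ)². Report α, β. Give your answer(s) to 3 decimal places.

α = -0.105, β = 1.450

With design matrix M, MᵀWM = [[62, 10]; [10, 9]] and MᵀWf = [8, 12]ᵀ.
det = 62·9 − 10² = 458.
α = (8·9 − 10·12)/458 = -24/229; β = (62·12 − 10·8)/458 = 332/229.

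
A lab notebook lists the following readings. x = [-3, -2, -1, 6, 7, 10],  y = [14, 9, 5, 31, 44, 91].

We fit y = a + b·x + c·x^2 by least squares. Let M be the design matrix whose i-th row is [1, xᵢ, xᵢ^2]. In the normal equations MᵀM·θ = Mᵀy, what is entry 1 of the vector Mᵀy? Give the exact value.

194

Entry 1 ↔ basis 1, so (Mᵀy)_{1} = Σᵢ yᵢ = (1)·(14) + (1)·(9) + (1)·(5) + (1)·(31) + (1)·(44) + (1)·(91) = 194.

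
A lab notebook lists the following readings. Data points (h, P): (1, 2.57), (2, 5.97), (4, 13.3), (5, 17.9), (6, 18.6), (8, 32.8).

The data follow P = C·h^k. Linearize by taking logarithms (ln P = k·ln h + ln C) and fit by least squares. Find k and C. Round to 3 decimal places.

Taking logs, ln P = k·ln h + ln C, so regress ln P on ln h.
Sums: Σln h = 7.5601, Σ(ln h)² = 12.5270, Σln P = 14.6168, Σln h·ln P = 21.9645.
Normal system: [[12.5270, 7.5601]; [7.5601, 6]]·[k, ln C]ᵀ = [21.9645, 14.6168]ᵀ.
Slope k = (n·Σln h·ln P − Σln h·Σln P)/(n·Σ(ln h)² − (Σln h)²) = (6·21.9645 − 7.5601·14.6168)/18.0074 = 1.18190; ln C = (Σln P − k·Σln h)/n = 0.94692, so C = exp(0.94692) = 2.57777.

k = 1.182, C = 2.578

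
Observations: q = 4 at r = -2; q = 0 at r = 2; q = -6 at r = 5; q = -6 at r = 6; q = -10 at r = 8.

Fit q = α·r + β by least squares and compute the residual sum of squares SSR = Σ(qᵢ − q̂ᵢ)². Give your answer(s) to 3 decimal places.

SSR = 2.684

Setting ∂/∂α … = 0 gives: 133·α + 19·β = -154;  19·α + 5·β = -18.
(Σr·r = 133, Σr = 19, Σ1 = 5, Σr·q = -154, Σq = -18.)
Eliminating β: 5·(row 1) − 19·(row 2) gives 304·α = 5·(-154) − 19·(-18) = -428, so α = -107/76.
Then β = ((-18) − 19·(-107/76))/5 = 7/4.
Residuals: -43/76, 81/76, -27/38, 53/76, -37/76; SSR = 51/19.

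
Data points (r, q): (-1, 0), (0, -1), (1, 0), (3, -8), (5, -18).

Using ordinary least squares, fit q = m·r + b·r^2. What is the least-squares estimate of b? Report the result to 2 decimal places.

The normal system XᵀX·[m, b]ᵀ = Xᵀq is [[36, 152]; [152, 708]]·[m, b]ᵀ = [-114, -522]ᵀ.
Determinant 36·708 − 152² = 2384.
m = ((-114)·708 − 152·(-522))/2384 = -171/298; b = (36·(-522) − 152·(-114))/2384 = -183/298.

b = -0.61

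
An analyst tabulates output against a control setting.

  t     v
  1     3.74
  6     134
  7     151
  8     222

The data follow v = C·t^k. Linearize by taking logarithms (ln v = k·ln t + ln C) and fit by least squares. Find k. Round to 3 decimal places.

Linearized form: ln v = k·ln t + ln C. From the 4 transformed points,
Sums: Σln t = 5.8171, Σ(ln t)² = 11.3210, Σln v = 16.6369, Σln t·ln v = 29.7735.
Normal system: [[11.3210, 5.8171]; [5.8171, 4]]·[k, ln C]ᵀ = [29.7735, 16.6369]ᵀ.
Slope k = (n·Σln t·ln v − Σln t·Σln v)/(n·Σ(ln t)² − (Σln t)²) = (4·29.7735 − 5.8171·16.6369)/11.4454 = 1.94972; ln C = (Σln v − k·Σln t)/n = 1.32379.

k = 1.950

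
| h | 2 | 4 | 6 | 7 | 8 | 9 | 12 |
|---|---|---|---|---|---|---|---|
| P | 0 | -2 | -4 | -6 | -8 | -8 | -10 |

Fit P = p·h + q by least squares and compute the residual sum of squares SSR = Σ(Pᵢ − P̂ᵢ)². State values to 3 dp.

Compute the Gram sums: Σh·h = 394, Σh = 48, Σ1 = 7.
And Σh·P = -330, ΣP = -38.
Eliminating q: 7·(row 1) − 48·(row 2) gives 454·p = 7·(-330) − 48·(-38) = -486, so p = -243/227.
Then q = ((-38) − 48·(-243/227))/7 = 434/227.
Residuals: 52/227, 84/227, 116/227, -95/227, -306/227, -63/227, 212/227; SSR = 770/227.

SSR = 3.392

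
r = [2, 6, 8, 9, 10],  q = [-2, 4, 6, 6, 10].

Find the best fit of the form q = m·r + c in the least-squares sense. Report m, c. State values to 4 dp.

m = 1.3500, c = -4.6500

Forming XᵀX = [[285, 35]; [35, 5]] and Xᵀq = [222, 24]ᵀ gives XᵀX·[m, c]ᵀ = Xᵀq.
Eliminating c: 5·(row 1) − 35·(row 2) gives 200·m = 5·222 − 35·24 = 270, so m = 27/20.
Then c = (24 − 35·(27/20))/5 = -93/20.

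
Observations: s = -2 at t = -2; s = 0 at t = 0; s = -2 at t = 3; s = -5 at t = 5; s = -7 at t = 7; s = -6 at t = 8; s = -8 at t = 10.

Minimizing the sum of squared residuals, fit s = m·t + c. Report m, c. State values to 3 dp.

The normal system MᵀM·[m, c]ᵀ = Mᵀs is [[251, 31]; [31, 7]]·[m, c]ᵀ = [-204, -30]ᵀ.
Determinant 251·7 − 31² = 796.
m = ((-204)·7 − 31·(-30))/796 = -249/398; c = (251·(-30) − 31·(-204))/796 = -603/398.

m = -0.626, c = -1.515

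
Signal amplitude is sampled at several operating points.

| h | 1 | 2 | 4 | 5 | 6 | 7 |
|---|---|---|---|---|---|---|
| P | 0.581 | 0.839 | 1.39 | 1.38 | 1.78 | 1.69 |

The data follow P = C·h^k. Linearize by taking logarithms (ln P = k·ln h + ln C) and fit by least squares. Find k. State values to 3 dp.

With ln Pᵢ as the transformed response and ln hᵢ as the regressor:
Sums: Σln h = 7.4265, Σ(ln h)² = 11.9895, Σln P = 1.0342, Σln h·ln P = 2.9074.
Normal system: [[11.9895, 7.4265]; [7.4265, 6]]·[k, ln C]ᵀ = [2.9074, 1.0342]ᵀ.
Δ = 11.9895·6 − (7.4265)² = 16.7835; k = (2.9074·6 − 7.4265·1.0342)/16.7835 = 0.58177, ln C = (11.9895·1.0342 − 7.4265·2.9074)/16.7835 = -0.54773.

k = 0.582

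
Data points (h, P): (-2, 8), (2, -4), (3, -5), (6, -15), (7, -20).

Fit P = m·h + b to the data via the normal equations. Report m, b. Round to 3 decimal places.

m = -3.028, b = 2.488

Normal-equation sums: Σh·h = 102, Σh = 16, Σ1 = 5.
Right-hand side: Σh·P = -269, ΣP = -36.
Determinant 102·5 − 16² = 254.
m = ((-269)·5 − 16·(-36))/254 = -769/254; b = (102·(-36) − 16·(-269))/254 = 316/127.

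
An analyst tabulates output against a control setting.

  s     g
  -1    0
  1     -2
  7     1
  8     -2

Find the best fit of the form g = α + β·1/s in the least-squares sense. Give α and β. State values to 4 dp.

α = -0.6867, β = -0.9446

Setting ∂/∂α … = 0 gives: 4·α + (15/56)·β = -3;  (15/56)·α + (6385/3136)·β = -59/28.
(Σ1 = 4, Σ1/s = 15/56, Σ1/s·1/s = 6385/3136, Σg = -3, Σ1/s·g = -59/28.)
det = 4·(6385/3136) − (15/56)² = 25315/3136.
α = ((-3)·(6385/3136) − (15/56)·(-59/28))/(25315/3136) = -57/83; β = (4·(-59/28) − (15/56)·(-3))/(25315/3136) = -392/415.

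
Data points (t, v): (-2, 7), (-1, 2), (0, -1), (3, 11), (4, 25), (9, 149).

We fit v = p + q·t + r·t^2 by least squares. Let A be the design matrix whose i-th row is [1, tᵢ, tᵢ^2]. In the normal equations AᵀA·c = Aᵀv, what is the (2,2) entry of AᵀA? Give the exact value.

111

Row 2 ↔ basis t, column 2 ↔ basis t, so (AᵀA)_{2,2} = Σᵢ (t)·(t) = (-2)·(-2) + (-1)·(-1) + (0)·(0) + (3)·(3) + (4)·(4) + (9)·(9) = 111.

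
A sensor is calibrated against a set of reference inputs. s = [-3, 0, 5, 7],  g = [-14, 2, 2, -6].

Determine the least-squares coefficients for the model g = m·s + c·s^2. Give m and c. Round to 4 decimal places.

Compute the Gram sums: Σs·s = 83, Σs·s^2 = 441, Σs^2·s^2 = 3107.
Right-hand side: Σs·g = 10, Σs^2·g = -370.
So XᵀX·[m, c]ᵀ = Xᵀg: [[83, 441]; [441, 3107]]·[m, c]ᵀ = [10, -370]ᵀ.
Δ = 83·3107 − 441² = 63400.
m = (10·3107 − 441·(-370))/63400 = 4856/1585; c = (83·(-370) − 441·10)/63400 = -878/1585.

m = 3.0637, c = -0.5539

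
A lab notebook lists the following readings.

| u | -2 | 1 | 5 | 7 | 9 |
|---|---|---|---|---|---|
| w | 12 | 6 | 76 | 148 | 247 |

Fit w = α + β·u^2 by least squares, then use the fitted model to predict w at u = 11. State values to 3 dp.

ŵ = 367.043

With design matrix X, XᵀX = [[5, 160]; [160, 9604]] and Xᵀw = [489, 29213]ᵀ.
Determinant 5·9604 − 160² = 22420.
α = (489·9604 − 160·29213)/22420 = 5569/5605; β = (5·29213 − 160·489)/22420 = 13565/4484.
At u = 11: ŵ = (5569/5605)·(1) + (13565/4484)·(121) = 8229101/22420.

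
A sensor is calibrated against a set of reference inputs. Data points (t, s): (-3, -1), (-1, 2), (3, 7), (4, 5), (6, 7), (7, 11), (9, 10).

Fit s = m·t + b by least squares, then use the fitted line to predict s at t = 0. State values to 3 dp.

ŝ = 2.514

With design matrix M, MᵀM = [[201, 25]; [25, 7]] and Mᵀs = [251, 41]ᵀ.
Determinant 201·7 − 25² = 782.
m = (251·7 − 25·41)/782 = 366/391; b = (201·41 − 25·251)/782 = 983/391.
At t = 0: ŝ = (366/391)·(0) + (983/391)·(1) = 983/391.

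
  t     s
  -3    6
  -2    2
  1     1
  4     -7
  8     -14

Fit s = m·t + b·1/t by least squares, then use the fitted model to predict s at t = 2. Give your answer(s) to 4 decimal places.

With design matrix M, MᵀM = [[94, 5]; [5, 829/576]] and Mᵀs = [-161, -11/2]ᵀ.
Eliminating b: (829/576)·(row 1) − 5·(row 2) gives (31763/288)·m = (829/576)·(-161) − 5·(-11/2) = -117629/576, so m = -117629/63526.
Then b = ((-11/2) − 5·(-117629/63526))/(829/576) = 82944/31763.
At t = 2: ŝ = (-117629/63526)·(2) + (82944/31763)·(1/2) = -76157/31763.

ŝ = -2.3977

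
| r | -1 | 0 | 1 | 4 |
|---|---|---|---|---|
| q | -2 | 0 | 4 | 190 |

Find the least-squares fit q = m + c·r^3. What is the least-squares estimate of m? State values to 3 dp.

Entries of MᵀM: Σ1 = 4, Σr^3 = 64, Σr^3·r^3 = 4098.
For Mᵀq: Σq = 192, Σr^3·q = 12166.
Normal equations: [[4, 64]; [64, 4098]]·[m, c]ᵀ = [192, 12166]ᵀ.
Δ = 4·4098 − 64² = 12296.
m = (192·4098 − 64·12166)/12296 = 1024/1537; c = (4·12166 − 64·192)/12296 = 4547/1537.

m = 0.666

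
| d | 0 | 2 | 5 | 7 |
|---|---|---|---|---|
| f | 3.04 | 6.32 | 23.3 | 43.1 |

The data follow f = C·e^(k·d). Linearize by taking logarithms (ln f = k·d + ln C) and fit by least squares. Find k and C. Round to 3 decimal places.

Let Y = ln f. Fitting Y = k·d + ln C by least squares:
Σd = 14.0000, Σ(d)² = 78.0000, Σln f = 9.8676, Σd·ln f = 45.7744.
Normal system: [[78.0000, 14.0000]; [14.0000, 4]]·[k, ln C]ᵀ = [45.7744, 9.8676]ᵀ.
Δ = 78.0000·4 − (14.0000)² = 116.0000; k = (45.7744·4 − 14.0000·9.8676)/116.0000 = 0.38751, ln C = (78.0000·9.8676 − 14.0000·45.7744)/116.0000 = 1.11059, so C = exp(1.11059) = 3.03614.

k = 0.388, C = 3.036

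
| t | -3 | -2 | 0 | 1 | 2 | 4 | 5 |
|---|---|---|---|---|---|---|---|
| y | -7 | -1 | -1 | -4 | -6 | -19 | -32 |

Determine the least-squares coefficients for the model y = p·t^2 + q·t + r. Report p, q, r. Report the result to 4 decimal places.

p = -1.0044, q = -1.0488, r = -0.4852

Compute the Gram sums: Σt^2·t^2 = 995, Σt^2·t = 163, Σt^2 = 59, Σt·t = 59, Σt = 7, Σ1 = 7.
Right-hand side: Σt^2·y = -1199, Σt·y = -229, Σy = -70.
Inverting the 3×3 Gram matrix, [p, q, r]ᵀ = [-679/676, -709/676, -82/169]ᵀ.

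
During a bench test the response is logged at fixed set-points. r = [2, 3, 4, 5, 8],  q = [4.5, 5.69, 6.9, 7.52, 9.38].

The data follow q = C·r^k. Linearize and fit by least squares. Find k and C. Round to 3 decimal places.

Let Y = ln q. Fitting Y = k·ln r + ln C by least squares:
XᵀX = [[10.5236, 6.8669]; [6.8669, 5]], rhs = [13.5325, 9.4305]ᵀ  (here Σln r = 6.8669, Σ(ln r)² = 10.5236, Σln q = 9.4305, Σln r·ln q = 13.5325).
Slope k = (n·Σln r·ln q − Σln r·Σln q)/(n·Σ(ln r)² − (Σln r)²) = (5·13.5325 − 6.8669·9.4305)/5.4631 = 0.53161; ln C = (Σln q − k·Σln r)/n = 1.15598, so C = exp(1.15598) = 3.17714.

k = 0.532, C = 3.177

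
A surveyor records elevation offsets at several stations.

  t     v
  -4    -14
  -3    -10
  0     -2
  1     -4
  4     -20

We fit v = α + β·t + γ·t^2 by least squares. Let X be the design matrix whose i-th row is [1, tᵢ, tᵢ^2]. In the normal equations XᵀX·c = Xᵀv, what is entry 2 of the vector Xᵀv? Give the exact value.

Entry 2 ↔ basis t, so (Xᵀv)_{2} = Σᵢ (t)·vᵢ = (-4)·(-14) + (-3)·(-10) + (0)·(-2) + (1)·(-4) + (4)·(-20) = 2.

2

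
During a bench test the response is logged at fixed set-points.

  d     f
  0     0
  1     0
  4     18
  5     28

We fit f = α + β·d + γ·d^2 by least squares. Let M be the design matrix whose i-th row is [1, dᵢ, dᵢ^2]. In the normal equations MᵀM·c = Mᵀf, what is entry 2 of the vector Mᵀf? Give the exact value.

212

Entry 2 ↔ basis d, so (Mᵀf)_{2} = Σᵢ (d)·fᵢ = (0)·(0) + (1)·(0) + (4)·(18) + (5)·(28) = 212.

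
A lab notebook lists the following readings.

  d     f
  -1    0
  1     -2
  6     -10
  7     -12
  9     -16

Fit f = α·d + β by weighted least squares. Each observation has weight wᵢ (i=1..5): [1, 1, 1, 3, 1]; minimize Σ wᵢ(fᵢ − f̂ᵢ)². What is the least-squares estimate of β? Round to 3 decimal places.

β = -0.947

The normal system AᵀWA·[α, β]ᵀ = AᵀWf is [[266, 36]; [36, 7]]·[α, β]ᵀ = [-458, -64]ᵀ.
Determinant 266·7 − 36² = 566.
α = ((-458)·7 − 36·(-64))/566 = -451/283; β = (266·(-64) − 36·(-458))/566 = -268/283.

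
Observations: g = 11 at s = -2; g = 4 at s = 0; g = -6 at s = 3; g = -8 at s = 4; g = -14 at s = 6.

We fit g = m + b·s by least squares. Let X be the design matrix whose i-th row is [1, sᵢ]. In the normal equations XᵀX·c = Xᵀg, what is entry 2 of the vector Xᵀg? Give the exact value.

-156

Entry 2 ↔ basis s, so (Xᵀg)_{2} = Σᵢ (s)·gᵢ = (-2)·(11) + (0)·(4) + (3)·(-6) + (4)·(-8) + (6)·(-14) = -156.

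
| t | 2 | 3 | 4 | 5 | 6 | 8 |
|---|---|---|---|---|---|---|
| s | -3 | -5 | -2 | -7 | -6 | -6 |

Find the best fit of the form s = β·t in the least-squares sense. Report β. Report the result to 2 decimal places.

Compute the Gram sums: Σt·t = 154.
Right-hand side: Σt·s = -148.
AᵀA·[β]ᵀ = Aᵀs becomes [[154]]·[β]ᵀ = [-148]ᵀ.
Hence β = -148 / 154 ≈ -0.961039.

β = -0.96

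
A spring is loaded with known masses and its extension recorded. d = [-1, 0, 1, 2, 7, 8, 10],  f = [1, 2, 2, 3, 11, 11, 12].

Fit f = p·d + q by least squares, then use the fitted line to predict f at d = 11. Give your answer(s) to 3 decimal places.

The normal system AᵀA·[p, q]ᵀ = Aᵀf is [[219, 27]; [27, 7]]·[p, q]ᵀ = [292, 42]ᵀ.
Eliminating q: 7·(row 1) − 27·(row 2) gives 804·p = 7·292 − 27·42 = 910, so p = 455/402.
Then q = (42 − 27·(455/402))/7 = 219/134.
At d = 11: f̂ = (455/402)·(11) + (219/134)·(1) = 2831/201.

f̂ = 14.085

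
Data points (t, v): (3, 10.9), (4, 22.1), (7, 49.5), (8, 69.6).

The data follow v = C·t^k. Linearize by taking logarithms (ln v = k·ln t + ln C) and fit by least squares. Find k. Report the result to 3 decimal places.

Taking logs, ln v = k·ln t + ln C, so regress ln v on ln t.
Sums: Σln t = 6.5103, Σ(ln t)² = 11.2394, Σln v = 13.6291, Σln t·ln v = 23.3312.
Normal system: [[11.2394, 6.5103]; [6.5103, 4]]·[k, ln C]ᵀ = [23.3312, 13.6291]ᵀ.
Slope k = (n·Σln t·ln v − Σln t·Σln v)/(n·Σ(ln t)² − (Σln t)²) = (4·23.3312 − 6.5103·13.6291)/2.5742 = 1.78540; ln C = (Σln v − k·Σln t)/n = 0.50142.

k = 1.785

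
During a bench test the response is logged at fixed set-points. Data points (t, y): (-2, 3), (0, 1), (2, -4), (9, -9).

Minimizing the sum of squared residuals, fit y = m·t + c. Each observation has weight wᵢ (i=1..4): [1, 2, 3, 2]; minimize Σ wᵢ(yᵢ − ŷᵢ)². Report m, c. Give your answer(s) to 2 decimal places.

Normal-equation sums: Σwᵢ·t·t = 178, Σwᵢ·t = 22, Σwᵢ·1 = 8.
And Σwᵢ·t·y = -192, Σwᵢ·y = -25.
Eliminating c: 8·(row 1) − 22·(row 2) gives 940·m = 8·(-192) − 22·(-25) = -986, so m = -493/470.
Then c = ((-25) − 22·(-493/470))/8 = -113/470.

m = -1.05, c = -0.24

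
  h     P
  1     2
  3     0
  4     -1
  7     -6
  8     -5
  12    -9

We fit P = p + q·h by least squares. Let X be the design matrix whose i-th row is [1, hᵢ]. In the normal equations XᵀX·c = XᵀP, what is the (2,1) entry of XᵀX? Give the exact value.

35

Row 2 ↔ basis h, column 1 ↔ basis 1, so (XᵀX)_{2,1} = Σᵢ h = (1)·(1) + (3)·(1) + (4)·(1) + (7)·(1) + (8)·(1) + (12)·(1) = 35.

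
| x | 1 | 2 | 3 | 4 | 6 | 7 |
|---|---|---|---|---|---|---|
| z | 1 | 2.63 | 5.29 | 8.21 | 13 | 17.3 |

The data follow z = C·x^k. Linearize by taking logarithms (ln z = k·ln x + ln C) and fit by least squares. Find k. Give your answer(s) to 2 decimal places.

Let Y = ln z. Fitting Y = k·ln x + ln C by least squares:
XᵀX = [[10.6062, 6.9157]; [6.9157, 6]], rhs = [15.5620, 10.1538]ᵀ  (here Σln x = 6.9157, Σ(ln x)² = 10.6062, Σln z = 10.1538, Σln x·ln z = 15.5620).
Solving (det = 15.8099): k = 1.46433, ln C = 0.00448.

k = 1.46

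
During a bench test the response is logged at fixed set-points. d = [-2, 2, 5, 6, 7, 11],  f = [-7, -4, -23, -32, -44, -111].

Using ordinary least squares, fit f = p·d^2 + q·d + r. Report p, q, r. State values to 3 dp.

Setting ∂/∂p … = 0 gives: 18995·p + 2015·q + 239·r = -17358;  2015·p + 239·q + 29·r = -1830;  239·p + 29·q + 6·r = -221.
(Σd^2·d^2 = 18995, Σd^2·d = 2015, Σd^2 = 239, Σd·d = 239, Σd = 29, Σ1 = 6, Σd^2·f = -17358, Σd·f = -1830, Σf = -221.)
Inverting the 3×3 Gram matrix, [p, q, r]ᵀ = [-190453/197116, 137487/197116, -169291/98558]ᵀ.

p = -0.966, q = 0.697, r = -1.718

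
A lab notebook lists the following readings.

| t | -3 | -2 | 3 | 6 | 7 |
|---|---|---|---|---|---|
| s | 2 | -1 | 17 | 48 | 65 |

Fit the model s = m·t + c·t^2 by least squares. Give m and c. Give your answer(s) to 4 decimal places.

With design matrix M, MᵀM = [[107, 551]; [551, 3875]] and Mᵀs = [790, 5080]ᵀ.
Δ = 107·3875 − 551² = 111024.
m = (790·3875 − 551·5080)/111024 = 4855/2056; c = (107·5080 − 551·790)/111024 = 2005/2056.

m = 2.3614, c = 0.9752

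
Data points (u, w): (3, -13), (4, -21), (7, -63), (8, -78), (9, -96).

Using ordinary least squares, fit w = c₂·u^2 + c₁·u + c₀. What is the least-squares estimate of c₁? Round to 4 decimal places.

Sums needed: Σu^2·u^2 = 13395, Σu^2·u = 1675, Σu^2 = 219, Σu·u = 219, Σu = 31, Σ1 = 5.
Moment sums: Σu^2·w = -16308, Σu·w = -2052, Σw = -271.
Row-reducing yields c₂ = -1261/1624, c₁ = -7605/1624, c₀ = 7181/812.

c₁ = -4.6829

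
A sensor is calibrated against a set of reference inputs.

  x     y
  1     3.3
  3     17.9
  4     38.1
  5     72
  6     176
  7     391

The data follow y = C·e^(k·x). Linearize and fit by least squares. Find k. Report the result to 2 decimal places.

k = 0.79

Let Y = ln y. Fitting Y = k·x + ln C by least squares:
Σx = 26.0000, Σ(x)² = 136.0000, Σln y = 23.1348, Σx·ln y = 118.5964.
Equations: 136.0000·k + 26.0000·ln C = 118.5964;  26.0000·k + 6·ln C = 23.1348.
Slope k = (n·Σx·ln y − Σx·Σln y)/(n·Σ(x)² − (Σx)²) = (6·118.5964 − 26.0000·23.1348)/140.0000 = 0.78624; ln C = (Σln y − k·Σx)/n = 0.44876.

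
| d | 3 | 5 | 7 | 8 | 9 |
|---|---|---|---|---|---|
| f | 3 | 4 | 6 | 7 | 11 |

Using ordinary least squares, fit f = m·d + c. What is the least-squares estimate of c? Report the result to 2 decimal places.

Sums needed: Σd·d = 228, Σd = 32, Σ1 = 5.
Right-hand side: Σd·f = 226, Σf = 31.
Δ = 228·5 − 32² = 116.
m = (226·5 − 32·31)/116 = 69/58; c = (228·31 − 32·226)/116 = -41/29.

c = -1.41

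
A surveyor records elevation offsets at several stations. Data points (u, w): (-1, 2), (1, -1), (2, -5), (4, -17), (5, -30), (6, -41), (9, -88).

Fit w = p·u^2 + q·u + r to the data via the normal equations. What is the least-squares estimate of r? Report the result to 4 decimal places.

The normal equations are: 8756·p + 1142·q + 164·r = -9645;  1142·p + 164·q + 26·r = -1269;  164·p + 26·q + 7·r = -180.
(Σu^2·u^2 = 8756, Σu^2·u = 1142, Σu^2 = 164, Σu·u = 164, Σu = 26, Σ1 = 7, Σu^2·w = -9645, Σu·w = -1269, Σw = -180.)
Row-reducing yields p = -7675/7898, q = -9677/7898, r = 6333/3949.

r = 1.6037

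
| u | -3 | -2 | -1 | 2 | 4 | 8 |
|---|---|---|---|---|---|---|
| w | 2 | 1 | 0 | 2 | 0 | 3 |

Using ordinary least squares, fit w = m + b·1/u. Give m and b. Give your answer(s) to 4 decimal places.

Forming AᵀA = [[6, -23/24]; [-23/24, 973/576]] and Aᵀw = [8, 5/24]ᵀ gives AᵀA·[m, b]ᵀ = Aᵀw.
Δ = 6·(973/576) − (-23/24)² = 5309/576.
m = (8·(973/576) − (-23/24)·(5/24))/(5309/576) = 7899/5309; b = (6·(5/24) − (-23/24)·8)/(5309/576) = 5136/5309.

m = 1.4879, b = 0.9674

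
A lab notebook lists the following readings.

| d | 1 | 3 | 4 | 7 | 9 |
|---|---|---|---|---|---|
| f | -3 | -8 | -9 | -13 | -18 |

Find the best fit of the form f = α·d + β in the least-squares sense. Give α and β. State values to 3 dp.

α = -1.745, β = -1.824

Normal-equation sums: Σd·d = 156, Σd = 24, Σ1 = 5.
For Mᵀf: Σd·f = -316, Σf = -51.
Eliminating β: 5·(row 1) − 24·(row 2) gives 204·α = 5·(-316) − 24·(-51) = -356, so α = -89/51.
Then β = ((-51) − 24·(-89/51))/5 = -31/17.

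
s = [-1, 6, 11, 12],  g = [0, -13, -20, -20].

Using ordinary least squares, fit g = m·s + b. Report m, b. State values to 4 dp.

Sums needed: Σs·s = 302, Σs = 28, Σ1 = 4.
For Xᵀg: Σs·g = -538, Σg = -53.
XᵀX·[m, b]ᵀ = Xᵀg becomes [[302, 28]; [28, 4]]·[m, b]ᵀ = [-538, -53]ᵀ.
Determinant 302·4 − 28² = 424.
m = ((-538)·4 − 28·(-53))/424 = -167/106; b = (302·(-53) − 28·(-538))/424 = -471/212.

m = -1.5755, b = -2.2217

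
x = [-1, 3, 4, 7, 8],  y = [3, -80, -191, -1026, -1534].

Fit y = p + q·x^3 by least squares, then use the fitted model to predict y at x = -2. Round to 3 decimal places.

ŷ = 24.615

Compute the Gram sums: Σ1 = 5, Σx^3 = 945, Σx^3·x^3 = 384619.
Right-hand side: Σy = -2828, Σx^3·y = -1151713.
det = 5·384619 − 945² = 1030070.
p = ((-2828)·384619 − 945·(-1151713))/1030070 = 666253/1030070; q = (5·(-1151713) − 945·(-2828))/1030070 = -617221/206014.
At x = -2: ŷ = (666253/1030070)·(1) + (-617221/206014)·(-8) = 25355093/1030070.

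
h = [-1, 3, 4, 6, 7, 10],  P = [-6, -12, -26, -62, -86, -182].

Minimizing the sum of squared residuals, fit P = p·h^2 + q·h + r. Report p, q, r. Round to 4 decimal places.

p = -2.0193, q = 2.1193, r = -1.5660

From the data, Σh^2·h^2 = 14035, Σh^2·h = 1649, Σh^2 = 211, Σh·h = 211, Σh = 29, Σ1 = 6.
Right-hand side: Σh^2·P = -25176, Σh·P = -2928, ΣP = -374.
Inverting the 3×3 Gram matrix, [p, q, r]ᵀ = [-1468/727, 38518/18175, -28462/18175]ᵀ.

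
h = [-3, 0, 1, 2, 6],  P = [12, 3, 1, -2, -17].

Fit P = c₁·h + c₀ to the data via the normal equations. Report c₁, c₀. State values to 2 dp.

XᵀX·[c₁, c₀]ᵀ = XᵀP reads: 50·c₁ + 6·c₀ = -141;  6·c₁ + 5·c₀ = -3.
Eliminating c₀: 5·(row 1) − 6·(row 2) gives 214·c₁ = 5·(-141) − 6·(-3) = -687, so c₁ = -687/214.
Then c₀ = ((-3) − 6·(-687/214))/5 = 348/107.

c₁ = -3.21, c₀ = 3.25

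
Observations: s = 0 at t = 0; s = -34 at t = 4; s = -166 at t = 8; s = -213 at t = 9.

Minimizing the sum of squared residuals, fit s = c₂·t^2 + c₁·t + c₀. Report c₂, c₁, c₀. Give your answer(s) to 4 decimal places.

c₂ = -3.0293, c₁ = 3.5461, c₀ = 0.0618

Entries of XᵀX: Σt^2·t^2 = 10913, Σt^2·t = 1305, Σt^2 = 161, Σt·t = 161, Σt = 21, Σ1 = 4.
For Xᵀs: Σt^2·s = -28421, Σt·s = -3381, Σs = -413.
So XᵀX·[c₂, c₁, c₀]ᵀ = Xᵀs: [[10913, 1305, 161]; [1305, 161, 21]; [161, 21, 4]]·[c₂, c₁, c₀]ᵀ = [-28421, -3381, -413]ᵀ.
Inverting the 3×3 Gram matrix, [c₂, c₁, c₀]ᵀ = [-20587/6796, 24099/6796, 105/1699]ᵀ.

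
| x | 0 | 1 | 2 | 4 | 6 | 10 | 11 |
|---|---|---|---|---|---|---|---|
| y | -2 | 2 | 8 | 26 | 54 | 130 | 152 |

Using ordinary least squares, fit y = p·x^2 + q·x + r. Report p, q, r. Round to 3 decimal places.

p = 0.968, q = 3.471, r = -2.447

From the data, Σx^2·x^2 = 26210, Σx^2·x = 2620, Σx^2 = 278, Σx·x = 278, Σx = 34, Σ1 = 7.
Right-hand side: Σx^2·y = 33786, Σx·y = 3418, Σy = 370.
Normal equations: [[26210, 2620, 278]; [2620, 278, 34]; [278, 34, 7]]·[p, q, r]ᵀ = [33786, 3418, 370]ᵀ.
Solving the 3×3 system (Gaussian elimination) gives p = 169069/174657, q = 606295/174657, r = -142482/58219.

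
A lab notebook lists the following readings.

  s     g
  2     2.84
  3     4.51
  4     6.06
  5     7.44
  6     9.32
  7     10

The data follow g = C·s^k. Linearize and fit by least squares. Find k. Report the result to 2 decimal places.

k = 1.02

Linearized form: ln g = k·ln s + ln C. From the 6 transformed points,
Σln s = 8.5252, Σ(ln s)² = 13.1965, Σln g = 10.8934, Σln s·ln g = 16.5861.
Normal system: [[13.1965, 8.5252]; [8.5252, 6]]·[k, ln C]ᵀ = [16.5861, 10.8934]ᵀ.
Solving (det = 6.5005): k = 1.02275, ln C = 0.36238.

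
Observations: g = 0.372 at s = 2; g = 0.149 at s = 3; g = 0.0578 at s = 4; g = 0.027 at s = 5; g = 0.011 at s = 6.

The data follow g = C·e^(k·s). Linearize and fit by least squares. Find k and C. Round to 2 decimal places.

Linearized form: ln g = k·s + ln C. From the 5 transformed points,
AᵀA = [[90.0000, 20.0000]; [20.0000, 5]], rhs = [-64.2110, -13.8652]ᵀ  (here Σs = 20.0000, Σ(s)² = 90.0000, Σln g = -13.8652, Σs·ln g = -64.2110).
Solving (det = 50.0000): k = -0.87501, ln C = 0.72700, so C = exp(0.72700) = 2.06886.

k = -0.88, C = 2.07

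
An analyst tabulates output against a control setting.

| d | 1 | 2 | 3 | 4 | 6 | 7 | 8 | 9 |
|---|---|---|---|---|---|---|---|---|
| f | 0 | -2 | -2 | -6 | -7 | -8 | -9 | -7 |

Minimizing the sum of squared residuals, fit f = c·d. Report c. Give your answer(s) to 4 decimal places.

Sums needed: Σd·d = 260.
And Σd·f = -267.
XᵀX·[c]ᵀ = Xᵀf becomes [[260]]·[c]ᵀ = [-267]ᵀ.
c = (-267)/260 = -1.02692.

c = -1.0269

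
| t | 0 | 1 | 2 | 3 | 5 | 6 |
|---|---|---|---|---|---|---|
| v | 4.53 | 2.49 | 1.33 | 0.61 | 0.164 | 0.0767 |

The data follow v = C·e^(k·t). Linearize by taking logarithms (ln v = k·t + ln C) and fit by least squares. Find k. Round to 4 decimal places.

k = -0.6828

Let Y = ln v. Fitting Y = k·t + ln C by least squares:
Σt = 17.0000, Σ(t)² = 75.0000, Σln v = -2.1619, Σt·ln v = -24.4468.
Normal system: [[75.0000, 17.0000]; [17.0000, 6]]·[k, ln C]ᵀ = [-24.4468, -2.1619]ᵀ.
Δ = 75.0000·6 − (17.0000)² = 161.0000; k = (-24.4468·6 − 17.0000·-2.1619)/161.0000 = -0.68279, ln C = (75.0000·-2.1619 − 17.0000·-24.4468)/161.0000 = 1.57427.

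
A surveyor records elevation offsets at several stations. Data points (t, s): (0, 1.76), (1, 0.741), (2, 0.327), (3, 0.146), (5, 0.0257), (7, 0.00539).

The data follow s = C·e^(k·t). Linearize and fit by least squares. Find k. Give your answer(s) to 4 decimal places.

k = -0.8292

Taking logs, ln s = k·t + ln C, so regress ln s on t.
AᵀA = [[88.0000, 18.0000]; [18.0000, 6]], rhs = [-63.1766, -11.6609]ᵀ  (here Σt = 18.0000, Σ(t)² = 88.0000, Σln s = -11.6609, Σt·ln s = -63.1766).
Slope k = (n·Σt·ln s − Σt·Σln s)/(n·Σ(t)² − (Σt)²) = (6·-63.1766 − 18.0000·-11.6609)/204.0000 = -0.82924; ln C = (Σln s − k·Σt)/n = 0.54423.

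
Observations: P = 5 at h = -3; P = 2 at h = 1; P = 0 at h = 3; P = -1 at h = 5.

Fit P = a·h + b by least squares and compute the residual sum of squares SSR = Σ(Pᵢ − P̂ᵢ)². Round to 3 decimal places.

SSR = 0.171

Normal-equation sums: Σh·h = 44, Σh = 6, Σ1 = 4.
And Σh·P = -18, ΣP = 6.
Δ = 44·4 − 6² = 140.
a = ((-18)·4 − 6·6)/140 = -27/35; b = (44·6 − 6·(-18))/140 = 93/35.
Residuals: 1/35, 4/35, -12/35, 1/5; SSR = 6/35.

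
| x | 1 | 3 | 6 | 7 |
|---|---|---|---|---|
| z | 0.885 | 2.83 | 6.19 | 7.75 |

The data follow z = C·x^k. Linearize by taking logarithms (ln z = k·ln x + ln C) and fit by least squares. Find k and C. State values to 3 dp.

k = 1.105, C = 0.870

Let Y = ln z. Fitting Y = k·ln x + ln C by least squares:
Σln x = 4.8363, Σ(ln x)² = 8.2039, Σln z = 4.7887, Σln x·ln z = 8.3937.
Equations: 8.2039·k + 4.8363·ln C = 8.3937;  4.8363·k + 4·ln C = 4.7887.
Solving (det = 9.4260): k = 1.10495, ln C = -0.13878, so C = exp(-0.13878) = 0.87042.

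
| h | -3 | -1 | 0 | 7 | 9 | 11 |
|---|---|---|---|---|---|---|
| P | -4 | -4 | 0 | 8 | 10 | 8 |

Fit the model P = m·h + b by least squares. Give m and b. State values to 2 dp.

m = 1.05, b = -1.01

From the data, Σh·h = 261, Σh = 23, Σ1 = 6.
And Σh·P = 250, ΣP = 18.
So AᵀA·[m, b]ᵀ = AᵀP: [[261, 23]; [23, 6]]·[m, b]ᵀ = [250, 18]ᵀ.
Eliminating b: 6·(row 1) − 23·(row 2) gives 1037·m = 6·250 − 23·18 = 1086, so m = 1086/1037.
Then b = (18 − 23·(1086/1037))/6 = -1052/1037.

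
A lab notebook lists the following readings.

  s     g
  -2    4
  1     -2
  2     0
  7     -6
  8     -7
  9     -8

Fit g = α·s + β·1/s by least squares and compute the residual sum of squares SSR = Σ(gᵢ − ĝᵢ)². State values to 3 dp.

From the data, Σs·s = 203, Σs·1/s = 6, Σ1/s·1/s = 393313/254016.
And Σs·g = -180, Σ1/s·g = -3337/504.
Normal equations: [[203, 6]; [6, 393313/254016]]·[α, β]ᵀ = [-180, -3337/504]ᵀ.
Determinant 203·(393313/254016) − 6² = 10099709/36288.
α = ((-180)·(393313/254016) − 6·(-3337/504))/(10099709/36288) = -60705252/70697963; β = (203·(-3337/504) − 6·(-180))/(10099709/36288) = -9582552/10099709.
Residuals: 127842416/70697963, -13612810/70697963, 154949436/70697963, 1475934/10099709, -858992/70697963, -11783340/70697963; SSR = 576885720/70697963.

SSR = 8.160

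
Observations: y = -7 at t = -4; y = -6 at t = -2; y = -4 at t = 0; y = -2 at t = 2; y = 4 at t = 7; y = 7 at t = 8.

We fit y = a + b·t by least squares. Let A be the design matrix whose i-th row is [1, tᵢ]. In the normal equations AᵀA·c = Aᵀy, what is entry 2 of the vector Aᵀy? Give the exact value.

120

Entry 2 ↔ basis t, so (Aᵀy)_{2} = Σᵢ (t)·yᵢ = (-4)·(-7) + (-2)·(-6) + (0)·(-4) + (2)·(-2) + (7)·(4) + (8)·(7) = 120.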